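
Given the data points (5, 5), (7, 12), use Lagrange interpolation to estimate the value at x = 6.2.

Lagrange interpolation formula:
P(x) = Σ yᵢ × Lᵢ(x)
where Lᵢ(x) = Π_{j≠i} (x - xⱼ)/(xᵢ - xⱼ)

L_0(6.2) = (6.2 - 7)/(5 - 7) = 0.400000
L_1(6.2) = (6.2 - 5)/(7 - 5) = 0.600000

P(6.2) = 5×L_0(6.2) + 12×L_1(6.2)
P(6.2) = 9.200000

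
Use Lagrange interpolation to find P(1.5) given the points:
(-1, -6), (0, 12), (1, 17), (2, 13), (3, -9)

Lagrange interpolation formula:
P(x) = Σ yᵢ × Lᵢ(x)
where Lᵢ(x) = Π_{j≠i} (x - xⱼ)/(xᵢ - xⱼ)

L_0(1.5) = (1.5 - 0)/(-1 - 0) × (1.5 - 1)/(-1 - 1) × (1.5 - 2)/(-1 - 2) × (1.5 - 3)/(-1 - 3) = 0.023438
L_1(1.5) = (1.5 - (-1))/(0 - (-1)) × (1.5 - 1)/(0 - 1) × (1.5 - 2)/(0 - 2) × (1.5 - 3)/(0 - 3) = -0.156250
L_2(1.5) = (1.5 - (-1))/(1 - (-1)) × (1.5 - 0)/(1 - 0) × (1.5 - 2)/(1 - 2) × (1.5 - 3)/(1 - 3) = 0.703125
L_3(1.5) = (1.5 - (-1))/(2 - (-1)) × (1.5 - 0)/(2 - 0) × (1.5 - 1)/(2 - 1) × (1.5 - 3)/(2 - 3) = 0.468750
L_4(1.5) = (1.5 - (-1))/(3 - (-1)) × (1.5 - 0)/(3 - 0) × (1.5 - 1)/(3 - 1) × (1.5 - 2)/(3 - 2) = -0.039062

P(1.5) = (-6)×L_0(1.5) + 12×L_1(1.5) + 17×L_2(1.5) + 13×L_3(1.5) + (-9)×L_4(1.5)
P(1.5) = 16.382812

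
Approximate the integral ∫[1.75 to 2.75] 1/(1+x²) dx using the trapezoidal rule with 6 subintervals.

f(x) = 1/(1+x²)
a = 1.75, b = 2.75, n = 6
h = (b - a)/n = 0.166667

Trapezoidal rule: (h/2)[f(x₀) + 2f(x₁) + 2f(x₂) + ... + f(xₙ)]

x_0 = 1.7500, f(x_0) = 0.246154, coefficient = 1
x_1 = 1.9167, f(x_1) = 0.213967, coefficient = 2
x_2 = 2.0833, f(x_2) = 0.187256, coefficient = 2
x_3 = 2.2500, f(x_3) = 0.164948, coefficient = 2
x_4 = 2.4167, f(x_4) = 0.146193, coefficient = 2
x_5 = 2.5833, f(x_5) = 0.130317, coefficient = 2
x_6 = 2.7500, f(x_6) = 0.116788, coefficient = 1

I ≈ (0.166667/2) × 2.048305 = 0.170692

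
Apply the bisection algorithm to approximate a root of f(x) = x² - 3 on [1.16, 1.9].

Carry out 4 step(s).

f(x) = x² - 3
Initial interval: [1.16, 1.9]

Iteration 1:
  c_1 = (1.160000 + 1.900000)/2 = 1.530000
  f(c_1) = f(1.530000) = -0.659100
  f(a) × f(c) ≥ 0, new interval: [1.530000, 1.900000]
Iteration 2:
  c_2 = (1.530000 + 1.900000)/2 = 1.715000
  f(c_2) = f(1.715000) = -0.058775
  f(a) × f(c) ≥ 0, new interval: [1.715000, 1.900000]
Iteration 3:
  c_3 = (1.715000 + 1.900000)/2 = 1.807500
  f(c_3) = f(1.807500) = 0.267056
  f(a) × f(c) < 0, new interval: [1.715000, 1.807500]
Iteration 4:
  c_4 = (1.715000 + 1.807500)/2 = 1.761250
  f(c_4) = f(1.761250) = 0.102002
  f(a) × f(c) < 0, new interval: [1.715000, 1.761250]

After 4 iteration(s), the approximation is c_4 = 1.761250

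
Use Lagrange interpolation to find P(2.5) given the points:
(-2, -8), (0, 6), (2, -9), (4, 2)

Lagrange interpolation formula:
P(x) = Σ yᵢ × Lᵢ(x)
where Lᵢ(x) = Π_{j≠i} (x - xⱼ)/(xᵢ - xⱼ)

L_0(2.5) = (2.5 - 0)/(-2 - 0) × (2.5 - 2)/(-2 - 2) × (2.5 - 4)/(-2 - 4) = 0.039062
L_1(2.5) = (2.5 - (-2))/(0 - (-2)) × (2.5 - 2)/(0 - 2) × (2.5 - 4)/(0 - 4) = -0.210938
L_2(2.5) = (2.5 - (-2))/(2 - (-2)) × (2.5 - 0)/(2 - 0) × (2.5 - 4)/(2 - 4) = 1.054688
L_3(2.5) = (2.5 - (-2))/(4 - (-2)) × (2.5 - 0)/(4 - 0) × (2.5 - 2)/(4 - 2) = 0.117188

P(2.5) = (-8)×L_0(2.5) + 6×L_1(2.5) + (-9)×L_2(2.5) + 2×L_3(2.5)
P(2.5) = -10.835938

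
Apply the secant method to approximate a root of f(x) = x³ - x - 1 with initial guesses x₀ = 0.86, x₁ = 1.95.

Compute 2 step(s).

f(x) = x³ - x - 1
x₀ = 0.86, x₁ = 1.95

Secant formula: x_{n+1} = x_n - f(x_n)(x_n - x_{n-1})/(f(x_n) - f(x_{n-1}))

Iteration 1:
  f(0.860000) = -1.223944
  f(1.950000) = 4.464875
  x_2 = 1.950000 - 4.464875×(1.950000 - 0.860000)/(4.464875 - (-1.223944))
       = 1.094512
Iteration 2:
  f(1.950000) = 4.464875
  f(1.094512) = -0.783333
  x_3 = 1.094512 - (-0.783333)×(1.094512 - 1.950000)/(-0.783333 - 4.464875)
       = 1.222200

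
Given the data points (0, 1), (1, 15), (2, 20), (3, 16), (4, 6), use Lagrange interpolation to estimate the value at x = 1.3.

Lagrange interpolation formula:
P(x) = Σ yᵢ × Lᵢ(x)
where Lᵢ(x) = Π_{j≠i} (x - xⱼ)/(xᵢ - xⱼ)

L_0(1.3) = (1.3 - 1)/(0 - 1) × (1.3 - 2)/(0 - 2) × (1.3 - 3)/(0 - 3) × (1.3 - 4)/(0 - 4) = -0.040163
L_1(1.3) = (1.3 - 0)/(1 - 0) × (1.3 - 2)/(1 - 2) × (1.3 - 3)/(1 - 3) × (1.3 - 4)/(1 - 4) = 0.696150
L_2(1.3) = (1.3 - 0)/(2 - 0) × (1.3 - 1)/(2 - 1) × (1.3 - 3)/(2 - 3) × (1.3 - 4)/(2 - 4) = 0.447525
L_3(1.3) = (1.3 - 0)/(3 - 0) × (1.3 - 1)/(3 - 1) × (1.3 - 2)/(3 - 2) × (1.3 - 4)/(3 - 4) = -0.122850
L_4(1.3) = (1.3 - 0)/(4 - 0) × (1.3 - 1)/(4 - 1) × (1.3 - 2)/(4 - 2) × (1.3 - 3)/(4 - 3) = 0.019338

P(1.3) = 1×L_0(1.3) + 15×L_1(1.3) + 20×L_2(1.3) + 16×L_3(1.3) + 6×L_4(1.3)
P(1.3) = 17.503013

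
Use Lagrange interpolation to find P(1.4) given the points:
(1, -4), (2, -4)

Lagrange interpolation formula:
P(x) = Σ yᵢ × Lᵢ(x)
where Lᵢ(x) = Π_{j≠i} (x - xⱼ)/(xᵢ - xⱼ)

L_0(1.4) = (1.4 - 2)/(1 - 2) = 0.600000
L_1(1.4) = (1.4 - 1)/(2 - 1) = 0.400000

P(1.4) = (-4)×L_0(1.4) + (-4)×L_1(1.4)
P(1.4) = -4.000000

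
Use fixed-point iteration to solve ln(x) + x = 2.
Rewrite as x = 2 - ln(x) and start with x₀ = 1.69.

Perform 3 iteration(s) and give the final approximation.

Equation: ln(x) + x = 2
Fixed-point form: x = 2 - ln(x)
x₀ = 1.69

x_1 = g(1.690000) = 1.475271
x_2 = g(1.475271) = 1.611158
x_3 = g(1.611158) = 1.523047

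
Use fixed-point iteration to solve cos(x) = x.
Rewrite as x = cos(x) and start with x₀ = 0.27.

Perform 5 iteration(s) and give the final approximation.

Equation: cos(x) = x
Fixed-point form: x = cos(x)
x₀ = 0.27

x_1 = g(0.270000) = 0.963771
x_2 = g(0.963771) = 0.570427
x_3 = g(0.570427) = 0.841671
x_4 = g(0.841671) = 0.666218
x_5 = g(0.666218) = 0.786165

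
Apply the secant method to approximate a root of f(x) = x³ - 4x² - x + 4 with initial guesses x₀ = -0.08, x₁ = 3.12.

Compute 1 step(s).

f(x) = x³ - 4x² - x + 4
x₀ = -0.08, x₁ = 3.12

Secant formula: x_{n+1} = x_n - f(x_n)(x_n - x_{n-1})/(f(x_n) - f(x_{n-1}))

Iteration 1:
  f(-0.080000) = 4.053888
  f(3.120000) = -7.686272
  x_2 = 3.120000 - (-7.686272)×(3.120000 - (-0.080000))/(-7.686272 - 4.053888)
       = 1.024963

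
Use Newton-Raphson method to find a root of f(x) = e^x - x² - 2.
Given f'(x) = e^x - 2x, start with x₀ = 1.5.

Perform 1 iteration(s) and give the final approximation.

f(x) = e^x - x² - 2
f'(x) = e^x - 2x
x₀ = 1.5

Newton-Raphson formula: x_{n+1} = x_n - f(x_n)/f'(x_n)

Iteration 1:
  f(1.500000) = 0.231689
  f'(1.500000) = 1.481689
  x_1 = 1.500000 - 0.231689/1.481689 = 1.343632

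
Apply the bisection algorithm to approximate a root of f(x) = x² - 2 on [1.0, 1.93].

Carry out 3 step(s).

f(x) = x² - 2
Initial interval: [1.0, 1.93]

Iteration 1:
  c_1 = (1.000000 + 1.930000)/2 = 1.465000
  f(c_1) = f(1.465000) = 0.146225
  f(a) × f(c) < 0, new interval: [1.000000, 1.465000]
Iteration 2:
  c_2 = (1.000000 + 1.465000)/2 = 1.232500
  f(c_2) = f(1.232500) = -0.480944
  f(a) × f(c) ≥ 0, new interval: [1.232500, 1.465000]
Iteration 3:
  c_3 = (1.232500 + 1.465000)/2 = 1.348750
  f(c_3) = f(1.348750) = -0.180873
  f(a) × f(c) ≥ 0, new interval: [1.348750, 1.465000]

After 3 iteration(s), the approximation is c_3 = 1.348750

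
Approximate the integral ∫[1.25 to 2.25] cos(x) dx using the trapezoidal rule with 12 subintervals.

f(x) = cos(x)
a = 1.25, b = 2.25, n = 12
h = (b - a)/n = 0.083333

Trapezoidal rule: (h/2)[f(x₀) + 2f(x₁) + 2f(x₂) + ... + f(xₙ)]

x_0 = 1.2500, f(x_0) = 0.315322, coefficient = 1
x_1 = 1.3333, f(x_1) = 0.235238, coefficient = 2
x_2 = 1.4167, f(x_2) = 0.153520, coefficient = 2
x_3 = 1.5000, f(x_3) = 0.070737, coefficient = 2
x_4 = 1.5833, f(x_4) = -0.012537, coefficient = 2
x_5 = 1.6667, f(x_5) = -0.095724, coefficient = 2
x_6 = 1.7500, f(x_6) = -0.178246, coefficient = 2
x_7 = 1.8333, f(x_7) = -0.259531, coefficient = 2
x_8 = 1.9167, f(x_8) = -0.339016, coefficient = 2
x_9 = 2.0000, f(x_9) = -0.416147, coefficient = 2
x_10 = 2.0833, f(x_10) = -0.490390, coefficient = 2
x_11 = 2.1667, f(x_11) = -0.561229, coefficient = 2
x_12 = 2.2500, f(x_12) = -0.628174, coefficient = 1

I ≈ (0.083333/2) × -4.099500 = -0.170813
Exact value: -0.170911
Error: 0.000099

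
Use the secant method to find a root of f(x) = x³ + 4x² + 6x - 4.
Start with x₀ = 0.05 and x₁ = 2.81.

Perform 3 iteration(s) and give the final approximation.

f(x) = x³ + 4x² + 6x - 4
x₀ = 0.05, x₁ = 2.81

Secant formula: x_{n+1} = x_n - f(x_n)(x_n - x_{n-1})/(f(x_n) - f(x_{n-1}))

Iteration 1:
  f(0.050000) = -3.689875
  f(2.810000) = 66.632441
  x_2 = 2.810000 - 66.632441×(2.810000 - 0.050000)/(66.632441 - (-3.689875))
       = 0.194820
Iteration 2:
  f(2.810000) = 66.632441
  f(0.194820) = -2.671869
  x_3 = 0.194820 - (-2.671869)×(0.194820 - 2.810000)/(-2.671869 - 66.632441)
       = 0.295642
Iteration 3:
  f(0.194820) = -2.671869
  f(0.295642) = -1.850691
  x_4 = 0.295642 - (-1.850691)×(0.295642 - 0.194820)/(-1.850691 - (-2.671869))
       = 0.522866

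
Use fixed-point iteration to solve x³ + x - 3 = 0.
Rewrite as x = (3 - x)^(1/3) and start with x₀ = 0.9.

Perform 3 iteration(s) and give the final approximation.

Equation: x³ + x - 3 = 0
Fixed-point form: x = (3 - x)^(1/3)
x₀ = 0.9

x_1 = g(0.900000) = 1.280579
x_2 = g(1.280579) = 1.198011
x_3 = g(1.198011) = 1.216888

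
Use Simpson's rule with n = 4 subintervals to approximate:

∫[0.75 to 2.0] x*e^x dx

f(x) = x*e^x
a = 0.75, b = 2.0, n = 4
h = (b - a)/n = 0.312500

Simpson's rule: (h/3)[f(x₀) + 4f(x₁) + 2f(x₂) + ... + f(xₙ)]

x_0 = 0.7500, f(x_0) = 1.587750, coefficient = 1
x_1 = 1.0625, f(x_1) = 3.074446, coefficient = 4
x_2 = 1.3750, f(x_2) = 5.438230, coefficient = 2
x_3 = 1.6875, f(x_3) = 9.122539, coefficient = 4
x_4 = 2.0000, f(x_4) = 14.778112, coefficient = 1

I ≈ (0.312500/3) × 76.030261 = 7.919819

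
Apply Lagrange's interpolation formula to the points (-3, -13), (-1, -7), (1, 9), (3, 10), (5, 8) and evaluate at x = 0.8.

Lagrange interpolation formula:
P(x) = Σ yᵢ × Lᵢ(x)
where Lᵢ(x) = Π_{j≠i} (x - xⱼ)/(xᵢ - xⱼ)

L_0(0.8) = (0.8 - (-1))/(-3 - (-1)) × (0.8 - 1)/(-3 - 1) × (0.8 - 3)/(-3 - 3) × (0.8 - 5)/(-3 - 5) = -0.008662
L_1(0.8) = (0.8 - (-3))/(-1 - (-3)) × (0.8 - 1)/(-1 - 1) × (0.8 - 3)/(-1 - 3) × (0.8 - 5)/(-1 - 5) = 0.073150
L_2(0.8) = (0.8 - (-3))/(1 - (-3)) × (0.8 - (-1))/(1 - (-1)) × (0.8 - 3)/(1 - 3) × (0.8 - 5)/(1 - 5) = 0.987525
L_3(0.8) = (0.8 - (-3))/(3 - (-3)) × (0.8 - (-1))/(3 - (-1)) × (0.8 - 1)/(3 - 1) × (0.8 - 5)/(3 - 5) = -0.059850
L_4(0.8) = (0.8 - (-3))/(5 - (-3)) × (0.8 - (-1))/(5 - (-1)) × (0.8 - 1)/(5 - 1) × (0.8 - 3)/(5 - 3) = 0.007837

P(0.8) = (-13)×L_0(0.8) + (-7)×L_1(0.8) + 9×L_2(0.8) + 10×L_3(0.8) + 8×L_4(0.8)
P(0.8) = 7.952488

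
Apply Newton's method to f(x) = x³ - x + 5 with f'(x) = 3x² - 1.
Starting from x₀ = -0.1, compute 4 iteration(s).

f(x) = x³ - x + 5
f'(x) = 3x² - 1
x₀ = -0.1

Newton-Raphson formula: x_{n+1} = x_n - f(x_n)/f'(x_n)

Iteration 1:
  f(-0.100000) = 5.099000
  f'(-0.100000) = -0.970000
  x_1 = -0.100000 - 5.099000/(-0.970000) = 5.156701
Iteration 2:
  f(5.156701) = 136.968052
  f'(5.156701) = 78.774697
  x_2 = 5.156701 - 136.968052/78.774697 = 3.417969
Iteration 3:
  f(3.417969) = 41.512511
  f'(3.417969) = 34.047546
  x_3 = 3.417969 - 41.512511/34.047546 = 2.198718
Iteration 4:
  f(2.198718) = 13.430682
  f'(2.198718) = 13.503086
  x_4 = 2.198718 - 13.430682/13.503086 = 1.204080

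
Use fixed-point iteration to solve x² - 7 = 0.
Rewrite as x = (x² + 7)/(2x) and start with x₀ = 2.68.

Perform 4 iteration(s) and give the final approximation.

Equation: x² - 7 = 0
Fixed-point form: x = (x² + 7)/(2x)
x₀ = 2.68

x_1 = g(2.680000) = 2.645970
x_2 = g(2.645970) = 2.645751
x_3 = g(2.645751) = 2.645751
x_4 = g(2.645751) = 2.645751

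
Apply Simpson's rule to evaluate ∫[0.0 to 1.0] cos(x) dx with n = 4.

f(x) = cos(x)
a = 0.0, b = 1.0, n = 4
h = (b - a)/n = 0.250000

Simpson's rule: (h/3)[f(x₀) + 4f(x₁) + 2f(x₂) + ... + f(xₙ)]

x_0 = 0.0000, f(x_0) = 1.000000, coefficient = 1
x_1 = 0.2500, f(x_1) = 0.968912, coefficient = 4
x_2 = 0.5000, f(x_2) = 0.877583, coefficient = 2
x_3 = 0.7500, f(x_3) = 0.731689, coefficient = 4
x_4 = 1.0000, f(x_4) = 0.540302, coefficient = 1

I ≈ (0.250000/3) × 10.097873 = 0.841489
Exact value: 0.841471
Error: 0.000018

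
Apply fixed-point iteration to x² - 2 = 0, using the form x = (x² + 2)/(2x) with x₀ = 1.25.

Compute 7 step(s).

Equation: x² - 2 = 0
Fixed-point form: x = (x² + 2)/(2x)
x₀ = 1.25

x_1 = g(1.250000) = 1.425000
x_2 = g(1.425000) = 1.414254
x_3 = g(1.414254) = 1.414214
x_4 = g(1.414214) = 1.414214
x_5 = g(1.414214) = 1.414214
x_6 = g(1.414214) = 1.414214
x_7 = g(1.414214) = 1.414214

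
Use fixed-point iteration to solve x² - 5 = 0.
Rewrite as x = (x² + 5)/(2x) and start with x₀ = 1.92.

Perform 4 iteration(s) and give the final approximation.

Equation: x² - 5 = 0
Fixed-point form: x = (x² + 5)/(2x)
x₀ = 1.92

x_1 = g(1.920000) = 2.262083
x_2 = g(2.262083) = 2.236218
x_3 = g(2.236218) = 2.236068
x_4 = g(2.236068) = 2.236068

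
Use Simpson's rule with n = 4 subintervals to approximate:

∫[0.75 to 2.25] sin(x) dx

f(x) = sin(x)
a = 0.75, b = 2.25, n = 4
h = (b - a)/n = 0.375000

Simpson's rule: (h/3)[f(x₀) + 4f(x₁) + 2f(x₂) + ... + f(xₙ)]

x_0 = 0.7500, f(x_0) = 0.681639, coefficient = 1
x_1 = 1.1250, f(x_1) = 0.902268, coefficient = 4
x_2 = 1.5000, f(x_2) = 0.997495, coefficient = 2
x_3 = 1.8750, f(x_3) = 0.954086, coefficient = 4
x_4 = 2.2500, f(x_4) = 0.778073, coefficient = 1

I ≈ (0.375000/3) × 10.880115 = 1.360014
Exact value: 1.359862
Error: 0.000152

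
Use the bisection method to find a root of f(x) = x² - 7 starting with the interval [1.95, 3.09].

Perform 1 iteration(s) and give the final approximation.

f(x) = x² - 7
Initial interval: [1.95, 3.09]

Iteration 1:
  c_1 = (1.950000 + 3.090000)/2 = 2.520000
  f(c_1) = f(2.520000) = -0.649600
  f(a) × f(c) ≥ 0, new interval: [2.520000, 3.090000]

After 1 iteration(s), the approximation is c_1 = 2.520000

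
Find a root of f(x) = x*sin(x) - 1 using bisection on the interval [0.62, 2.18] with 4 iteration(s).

f(x) = x*sin(x) - 1
Initial interval: [0.62, 2.18]

Iteration 1:
  c_1 = (0.620000 + 2.180000)/2 = 1.400000
  f(c_1) = f(1.400000) = 0.379630
  f(a) × f(c) < 0, new interval: [0.620000, 1.400000]
Iteration 2:
  c_2 = (0.620000 + 1.400000)/2 = 1.010000
  f(c_2) = f(1.010000) = -0.144700
  f(a) × f(c) ≥ 0, new interval: [1.010000, 1.400000]
Iteration 3:
  c_3 = (1.010000 + 1.400000)/2 = 1.205000
  f(c_3) = f(1.205000) = 0.125276
  f(a) × f(c) < 0, new interval: [1.010000, 1.205000]
Iteration 4:
  c_4 = (1.010000 + 1.205000)/2 = 1.107500
  f(c_4) = f(1.107500) = -0.009248
  f(a) × f(c) ≥ 0, new interval: [1.107500, 1.205000]

After 4 iteration(s), the approximation is c_4 = 1.107500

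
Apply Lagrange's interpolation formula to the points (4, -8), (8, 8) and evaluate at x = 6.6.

Lagrange interpolation formula:
P(x) = Σ yᵢ × Lᵢ(x)
where Lᵢ(x) = Π_{j≠i} (x - xⱼ)/(xᵢ - xⱼ)

L_0(6.6) = (6.6 - 8)/(4 - 8) = 0.350000
L_1(6.6) = (6.6 - 4)/(8 - 4) = 0.650000

P(6.6) = (-8)×L_0(6.6) + 8×L_1(6.6)
P(6.6) = 2.400000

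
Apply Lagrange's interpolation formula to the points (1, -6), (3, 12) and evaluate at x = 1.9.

Lagrange interpolation formula:
P(x) = Σ yᵢ × Lᵢ(x)
where Lᵢ(x) = Π_{j≠i} (x - xⱼ)/(xᵢ - xⱼ)

L_0(1.9) = (1.9 - 3)/(1 - 3) = 0.550000
L_1(1.9) = (1.9 - 1)/(3 - 1) = 0.450000

P(1.9) = (-6)×L_0(1.9) + 12×L_1(1.9)
P(1.9) = 2.100000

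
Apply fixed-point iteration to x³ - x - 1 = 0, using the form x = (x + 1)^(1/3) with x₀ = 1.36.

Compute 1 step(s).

Equation: x³ - x - 1 = 0
Fixed-point form: x = (x + 1)^(1/3)
x₀ = 1.36

x_1 = g(1.360000) = 1.331386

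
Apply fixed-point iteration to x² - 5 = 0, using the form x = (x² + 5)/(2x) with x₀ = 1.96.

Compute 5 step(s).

Equation: x² - 5 = 0
Fixed-point form: x = (x² + 5)/(2x)
x₀ = 1.96

x_1 = g(1.960000) = 2.255510
x_2 = g(2.255510) = 2.236152
x_3 = g(2.236152) = 2.236068
x_4 = g(2.236068) = 2.236068
x_5 = g(2.236068) = 2.236068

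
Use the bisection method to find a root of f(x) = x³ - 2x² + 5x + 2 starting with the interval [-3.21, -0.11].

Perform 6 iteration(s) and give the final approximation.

f(x) = x³ - 2x² + 5x + 2
Initial interval: [-3.21, -0.11]

Iteration 1:
  c_1 = (-3.210000 + (-0.110000))/2 = -1.660000
  f(c_1) = f(-1.660000) = -16.385496
  f(a) × f(c) ≥ 0, new interval: [-1.660000, -0.110000]
Iteration 2:
  c_2 = (-1.660000 + (-0.110000))/2 = -0.885000
  f(c_2) = f(-0.885000) = -4.684604
  f(a) × f(c) ≥ 0, new interval: [-0.885000, -0.110000]
Iteration 3:
  c_3 = (-0.885000 + (-0.110000))/2 = -0.497500
  f(c_3) = f(-0.497500) = -1.105647
  f(a) × f(c) ≥ 0, new interval: [-0.497500, -0.110000]
Iteration 4:
  c_4 = (-0.497500 + (-0.110000))/2 = -0.303750
  f(c_4) = f(-0.303750) = 0.268697
  f(a) × f(c) < 0, new interval: [-0.497500, -0.303750]
Iteration 5:
  c_5 = (-0.497500 + (-0.303750))/2 = -0.400625
  f(c_5) = f(-0.400625) = -0.388426
  f(a) × f(c) ≥ 0, new interval: [-0.400625, -0.303750]
Iteration 6:
  c_6 = (-0.400625 + (-0.303750))/2 = -0.352187
  f(c_6) = f(-0.352187) = -0.052694
  f(a) × f(c) ≥ 0, new interval: [-0.352187, -0.303750]

After 6 iteration(s), the approximation is c_6 = -0.352187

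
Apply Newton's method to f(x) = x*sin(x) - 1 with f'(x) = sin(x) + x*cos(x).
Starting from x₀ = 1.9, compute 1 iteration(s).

f(x) = x*sin(x) - 1
f'(x) = sin(x) + x*cos(x)
x₀ = 1.9

Newton-Raphson formula: x_{n+1} = x_n - f(x_n)/f'(x_n)

Iteration 1:
  f(1.900000) = 0.797970
  f'(1.900000) = 0.332050
  x_1 = 1.900000 - 0.797970/0.332050 = -0.503163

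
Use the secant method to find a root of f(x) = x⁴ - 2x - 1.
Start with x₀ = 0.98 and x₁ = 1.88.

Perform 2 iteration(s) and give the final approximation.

f(x) = x⁴ - 2x - 1
x₀ = 0.98, x₁ = 1.88

Secant formula: x_{n+1} = x_n - f(x_n)(x_n - x_{n-1})/(f(x_n) - f(x_{n-1}))

Iteration 1:
  f(0.980000) = -2.037632
  f(1.880000) = 7.731983
  x_2 = 1.880000 - 7.731983×(1.880000 - 0.980000)/(7.731983 - (-2.037632))
       = 1.167711
Iteration 2:
  f(1.880000) = 7.731983
  f(1.167711) = -1.476154
  x_3 = 1.167711 - (-1.476154)×(1.167711 - 1.880000)/(-1.476154 - 7.731983)
       = 1.281898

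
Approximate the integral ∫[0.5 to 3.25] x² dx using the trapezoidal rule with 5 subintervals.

f(x) = x²
a = 0.5, b = 3.25, n = 5
h = (b - a)/n = 0.550000

Trapezoidal rule: (h/2)[f(x₀) + 2f(x₁) + 2f(x₂) + ... + f(xₙ)]

x_0 = 0.5000, f(x_0) = 0.250000, coefficient = 1
x_1 = 1.0500, f(x_1) = 1.102500, coefficient = 2
x_2 = 1.6000, f(x_2) = 2.560000, coefficient = 2
x_3 = 2.1500, f(x_3) = 4.622500, coefficient = 2
x_4 = 2.7000, f(x_4) = 7.290000, coefficient = 2
x_5 = 3.2500, f(x_5) = 10.562500, coefficient = 1

I ≈ (0.550000/2) × 41.962500 = 11.539688
Exact value: 11.401042
Error: 0.138646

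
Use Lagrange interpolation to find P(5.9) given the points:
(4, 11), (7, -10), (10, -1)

Lagrange interpolation formula:
P(x) = Σ yᵢ × Lᵢ(x)
where Lᵢ(x) = Π_{j≠i} (x - xⱼ)/(xᵢ - xⱼ)

L_0(5.9) = (5.9 - 7)/(4 - 7) × (5.9 - 10)/(4 - 10) = 0.250556
L_1(5.9) = (5.9 - 4)/(7 - 4) × (5.9 - 10)/(7 - 10) = 0.865556
L_2(5.9) = (5.9 - 4)/(10 - 4) × (5.9 - 7)/(10 - 7) = -0.116111

P(5.9) = 11×L_0(5.9) + (-10)×L_1(5.9) + (-1)×L_2(5.9)
P(5.9) = -5.783333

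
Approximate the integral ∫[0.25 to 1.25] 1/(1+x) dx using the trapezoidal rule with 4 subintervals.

f(x) = 1/(1+x)
a = 0.25, b = 1.25, n = 4
h = (b - a)/n = 0.250000

Trapezoidal rule: (h/2)[f(x₀) + 2f(x₁) + 2f(x₂) + ... + f(xₙ)]

x_0 = 0.2500, f(x_0) = 0.800000, coefficient = 1
x_1 = 0.5000, f(x_1) = 0.666667, coefficient = 2
x_2 = 0.7500, f(x_2) = 0.571429, coefficient = 2
x_3 = 1.0000, f(x_3) = 0.500000, coefficient = 2
x_4 = 1.2500, f(x_4) = 0.444444, coefficient = 1

I ≈ (0.250000/2) × 4.720635 = 0.590079
Exact value: 0.587787
Error: 0.002293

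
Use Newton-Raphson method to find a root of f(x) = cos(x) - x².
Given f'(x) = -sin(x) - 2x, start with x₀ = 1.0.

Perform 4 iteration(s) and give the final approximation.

f(x) = cos(x) - x²
f'(x) = -sin(x) - 2x
x₀ = 1.0

Newton-Raphson formula: x_{n+1} = x_n - f(x_n)/f'(x_n)

Iteration 1:
  f(1.000000) = -0.459698
  f'(1.000000) = -2.841471
  x_1 = 1.000000 - (-0.459698)/(-2.841471) = 0.838218
Iteration 2:
  f(0.838218) = -0.033822
  f'(0.838218) = -2.419890
  x_2 = 0.838218 - (-0.033822)/(-2.419890) = 0.824242
Iteration 3:
  f(0.824242) = -0.000261
  f'(0.824242) = -2.382517
  x_3 = 0.824242 - (-0.000261)/(-2.382517) = 0.824132
Iteration 4:
  f(0.824132) = 0.000000
  f'(0.824132) = -2.382223
  x_4 = 0.824132 - 0.000000/(-2.382223) = 0.824132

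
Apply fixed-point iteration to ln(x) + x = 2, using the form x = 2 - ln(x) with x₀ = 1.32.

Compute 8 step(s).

Equation: ln(x) + x = 2
Fixed-point form: x = 2 - ln(x)
x₀ = 1.32

x_1 = g(1.320000) = 1.722368
x_2 = g(1.722368) = 1.456300
x_3 = g(1.456300) = 1.624101
x_4 = g(1.624101) = 1.515045
x_5 = g(1.515045) = 1.584555
x_6 = g(1.584555) = 1.539697
x_7 = g(1.539697) = 1.568415
x_8 = g(1.568415) = 1.549935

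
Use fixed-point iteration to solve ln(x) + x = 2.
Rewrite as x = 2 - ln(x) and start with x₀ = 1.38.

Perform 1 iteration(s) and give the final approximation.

Equation: ln(x) + x = 2
Fixed-point form: x = 2 - ln(x)
x₀ = 1.38

x_1 = g(1.380000) = 1.677917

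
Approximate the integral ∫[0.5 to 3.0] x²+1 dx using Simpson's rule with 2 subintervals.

f(x) = x²+1
a = 0.5, b = 3.0, n = 2
h = (b - a)/n = 1.250000

Simpson's rule: (h/3)[f(x₀) + 4f(x₁) + 2f(x₂) + ... + f(xₙ)]

x_0 = 0.5000, f(x_0) = 1.250000, coefficient = 1
x_1 = 1.7500, f(x_1) = 4.062500, coefficient = 4
x_2 = 3.0000, f(x_2) = 10.000000, coefficient = 1

I ≈ (1.250000/3) × 27.500000 = 11.458333
Exact value: 11.458333
Error: 0.000000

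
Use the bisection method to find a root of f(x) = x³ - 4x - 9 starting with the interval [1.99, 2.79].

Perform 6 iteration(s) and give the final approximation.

f(x) = x³ - 4x - 9
Initial interval: [1.99, 2.79]

Iteration 1:
  c_1 = (1.990000 + 2.790000)/2 = 2.390000
  f(c_1) = f(2.390000) = -4.908081
  f(a) × f(c) ≥ 0, new interval: [2.390000, 2.790000]
Iteration 2:
  c_2 = (2.390000 + 2.790000)/2 = 2.590000
  f(c_2) = f(2.590000) = -1.986021
  f(a) × f(c) ≥ 0, new interval: [2.590000, 2.790000]
Iteration 3:
  c_3 = (2.590000 + 2.790000)/2 = 2.690000
  f(c_3) = f(2.690000) = -0.294891
  f(a) × f(c) ≥ 0, new interval: [2.690000, 2.790000]
Iteration 4:
  c_4 = (2.690000 + 2.790000)/2 = 2.740000
  f(c_4) = f(2.740000) = 0.610824
  f(a) × f(c) < 0, new interval: [2.690000, 2.740000]
Iteration 5:
  c_5 = (2.690000 + 2.740000)/2 = 2.715000
  f(c_5) = f(2.715000) = 0.152876
  f(a) × f(c) < 0, new interval: [2.690000, 2.715000]
Iteration 6:
  c_6 = (2.690000 + 2.715000)/2 = 2.702500
  f(c_6) = f(2.702500) = -0.072274
  f(a) × f(c) ≥ 0, new interval: [2.702500, 2.715000]

After 6 iteration(s), the approximation is c_6 = 2.702500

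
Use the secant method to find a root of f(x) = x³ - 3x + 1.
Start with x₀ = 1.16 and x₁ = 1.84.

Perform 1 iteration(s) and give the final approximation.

f(x) = x³ - 3x + 1
x₀ = 1.16, x₁ = 1.84

Secant formula: x_{n+1} = x_n - f(x_n)(x_n - x_{n-1})/(f(x_n) - f(x_{n-1}))

Iteration 1:
  f(1.160000) = -0.919104
  f(1.840000) = 1.709504
  x_2 = 1.840000 - 1.709504×(1.840000 - 1.160000)/(1.709504 - (-0.919104))
       = 1.397765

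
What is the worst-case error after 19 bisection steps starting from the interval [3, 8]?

Bisection error bound: |error| ≤ (b-a)/2^n
|error| ≤ (8 - 3)/2^19 = 5/2^19
|error| ≤ 0.0000095367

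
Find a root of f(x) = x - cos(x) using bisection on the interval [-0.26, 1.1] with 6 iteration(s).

f(x) = x - cos(x)
Initial interval: [-0.26, 1.1]

Iteration 1:
  c_1 = (-0.260000 + 1.100000)/2 = 0.420000
  f(c_1) = f(0.420000) = -0.493089
  f(a) × f(c) ≥ 0, new interval: [0.420000, 1.100000]
Iteration 2:
  c_2 = (0.420000 + 1.100000)/2 = 0.760000
  f(c_2) = f(0.760000) = 0.035164
  f(a) × f(c) < 0, new interval: [0.420000, 0.760000]
Iteration 3:
  c_3 = (0.420000 + 0.760000)/2 = 0.590000
  f(c_3) = f(0.590000) = -0.240941
  f(a) × f(c) ≥ 0, new interval: [0.590000, 0.760000]
Iteration 4:
  c_4 = (0.590000 + 0.760000)/2 = 0.675000
  f(c_4) = f(0.675000) = -0.105707
  f(a) × f(c) ≥ 0, new interval: [0.675000, 0.760000]
Iteration 5:
  c_5 = (0.675000 + 0.760000)/2 = 0.717500
  f(c_5) = f(0.717500) = -0.035952
  f(a) × f(c) ≥ 0, new interval: [0.717500, 0.760000]
Iteration 6:
  c_6 = (0.717500 + 0.760000)/2 = 0.738750
  f(c_6) = f(0.738750) = -0.000561
  f(a) × f(c) ≥ 0, new interval: [0.738750, 0.760000]

After 6 iteration(s), the approximation is c_6 = 0.738750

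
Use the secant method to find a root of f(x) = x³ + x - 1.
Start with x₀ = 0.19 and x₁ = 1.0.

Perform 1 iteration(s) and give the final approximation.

f(x) = x³ + x - 1
x₀ = 0.19, x₁ = 1.0

Secant formula: x_{n+1} = x_n - f(x_n)(x_n - x_{n-1})/(f(x_n) - f(x_{n-1}))

Iteration 1:
  f(0.190000) = -0.803141
  f(1.000000) = 1.000000
  x_2 = 1.000000 - 1.000000×(1.000000 - 0.190000)/(1.000000 - (-0.803141))
       = 0.550784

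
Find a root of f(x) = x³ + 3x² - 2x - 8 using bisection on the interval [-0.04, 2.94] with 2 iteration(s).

f(x) = x³ + 3x² - 2x - 8
Initial interval: [-0.04, 2.94]

Iteration 1:
  c_1 = (-0.040000 + 2.940000)/2 = 1.450000
  f(c_1) = f(1.450000) = -1.543875
  f(a) × f(c) ≥ 0, new interval: [1.450000, 2.940000]
Iteration 2:
  c_2 = (1.450000 + 2.940000)/2 = 2.195000
  f(c_2) = f(2.195000) = 12.639640
  f(a) × f(c) < 0, new interval: [1.450000, 2.195000]

After 2 iteration(s), the approximation is c_2 = 2.195000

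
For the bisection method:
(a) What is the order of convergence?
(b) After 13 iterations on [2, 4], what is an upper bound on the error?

(a) Bisection has linear (order 1) convergence; the error is halved each step.

(b) Error bound = (b-a)/2^n = (4 - 2)/2^{13}
    = 2/2^{13}

(a) 1 (linear); (b) error ≤ 2.44e-04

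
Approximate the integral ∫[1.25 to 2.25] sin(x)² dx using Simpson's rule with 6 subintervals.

f(x) = sin(x)²
a = 1.25, b = 2.25, n = 6
h = (b - a)/n = 0.166667

Simpson's rule: (h/3)[f(x₀) + 4f(x₁) + 2f(x₂) + ... + f(xₙ)]

x_0 = 1.2500, f(x_0) = 0.900572, coefficient = 1
x_1 = 1.4167, f(x_1) = 0.976432, coefficient = 4
x_2 = 1.5833, f(x_2) = 0.999843, coefficient = 2
x_3 = 1.7500, f(x_3) = 0.968228, coefficient = 4
x_4 = 1.9167, f(x_4) = 0.885068, coefficient = 2
x_5 = 2.0833, f(x_5) = 0.759518, coefficient = 4
x_6 = 2.2500, f(x_6) = 0.605398, coefficient = 1

I ≈ (0.166667/3) × 16.092503 = 0.894028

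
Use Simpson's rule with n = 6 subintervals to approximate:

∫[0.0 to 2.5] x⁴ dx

f(x) = x⁴
a = 0.0, b = 2.5, n = 6
h = (b - a)/n = 0.416667

Simpson's rule: (h/3)[f(x₀) + 4f(x₁) + 2f(x₂) + ... + f(xₙ)]

x_0 = 0.0000, f(x_0) = 0.000000, coefficient = 1
x_1 = 0.4167, f(x_1) = 0.030141, coefficient = 4
x_2 = 0.8333, f(x_2) = 0.482253, coefficient = 2
x_3 = 1.2500, f(x_3) = 2.441406, coefficient = 4
x_4 = 1.6667, f(x_4) = 7.716049, coefficient = 2
x_5 = 2.0833, f(x_5) = 18.838011, coefficient = 4
x_6 = 2.5000, f(x_6) = 39.062500, coefficient = 1

I ≈ (0.416667/3) × 140.697338 = 19.541297
Exact value: 19.531250
Error: 0.010047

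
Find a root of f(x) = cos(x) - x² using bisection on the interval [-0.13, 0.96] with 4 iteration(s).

f(x) = cos(x) - x²
Initial interval: [-0.13, 0.96]

Iteration 1:
  c_1 = (-0.130000 + 0.960000)/2 = 0.415000
  f(c_1) = f(0.415000) = 0.742891
  f(a) × f(c) ≥ 0, new interval: [0.415000, 0.960000]
Iteration 2:
  c_2 = (0.415000 + 0.960000)/2 = 0.687500
  f(c_2) = f(0.687500) = 0.300179
  f(a) × f(c) ≥ 0, new interval: [0.687500, 0.960000]
Iteration 3:
  c_3 = (0.687500 + 0.960000)/2 = 0.823750
  f(c_3) = f(0.823750) = 0.000911
  f(a) × f(c) ≥ 0, new interval: [0.823750, 0.960000]
Iteration 4:
  c_4 = (0.823750 + 0.960000)/2 = 0.891875
  f(c_4) = f(0.891875) = -0.167487
  f(a) × f(c) < 0, new interval: [0.823750, 0.891875]

After 4 iteration(s), the approximation is c_4 = 0.891875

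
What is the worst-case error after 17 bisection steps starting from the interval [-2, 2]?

Bisection error bound: |error| ≤ (b-a)/2^n
|error| ≤ (2 - (-2))/2^17 = 4/2^17
|error| ≤ 0.0000305176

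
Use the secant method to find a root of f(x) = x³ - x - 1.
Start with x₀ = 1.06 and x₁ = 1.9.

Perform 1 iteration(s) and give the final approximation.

f(x) = x³ - x - 1
x₀ = 1.06, x₁ = 1.9

Secant formula: x_{n+1} = x_n - f(x_n)(x_n - x_{n-1})/(f(x_n) - f(x_{n-1}))

Iteration 1:
  f(1.060000) = -0.868984
  f(1.900000) = 3.959000
  x_2 = 1.900000 - 3.959000×(1.900000 - 1.060000)/(3.959000 - (-0.868984))
       = 1.211191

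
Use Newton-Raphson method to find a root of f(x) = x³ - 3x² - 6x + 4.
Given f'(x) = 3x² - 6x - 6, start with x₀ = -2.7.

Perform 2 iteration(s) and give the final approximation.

f(x) = x³ - 3x² - 6x + 4
f'(x) = 3x² - 6x - 6
x₀ = -2.7

Newton-Raphson formula: x_{n+1} = x_n - f(x_n)/f'(x_n)

Iteration 1:
  f(-2.700000) = -21.353000
  f'(-2.700000) = 32.070000
  x_1 = -2.700000 - (-21.353000)/32.070000 = -2.034175
Iteration 2:
  f(-2.034175) = -4.625706
  f'(-2.034175) = 18.618658
  x_2 = -2.034175 - (-4.625706)/18.618658 = -1.785731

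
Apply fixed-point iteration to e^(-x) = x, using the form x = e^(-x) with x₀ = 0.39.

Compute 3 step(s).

Equation: e^(-x) = x
Fixed-point form: x = e^(-x)
x₀ = 0.39

x_1 = g(0.390000) = 0.677057
x_2 = g(0.677057) = 0.508110
x_3 = g(0.508110) = 0.601631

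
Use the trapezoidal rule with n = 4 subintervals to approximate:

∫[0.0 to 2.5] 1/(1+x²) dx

f(x) = 1/(1+x²)
a = 0.0, b = 2.5, n = 4
h = (b - a)/n = 0.625000

Trapezoidal rule: (h/2)[f(x₀) + 2f(x₁) + 2f(x₂) + ... + f(xₙ)]

x_0 = 0.0000, f(x_0) = 1.000000, coefficient = 1
x_1 = 0.6250, f(x_1) = 0.719101, coefficient = 2
x_2 = 1.2500, f(x_2) = 0.390244, coefficient = 2
x_3 = 1.8750, f(x_3) = 0.221453, coefficient = 2
x_4 = 2.5000, f(x_4) = 0.137931, coefficient = 1

I ≈ (0.625000/2) × 3.799528 = 1.187352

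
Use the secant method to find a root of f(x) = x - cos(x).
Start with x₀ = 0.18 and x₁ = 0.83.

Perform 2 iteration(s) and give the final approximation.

f(x) = x - cos(x)
x₀ = 0.18, x₁ = 0.83

Secant formula: x_{n+1} = x_n - f(x_n)(x_n - x_{n-1})/(f(x_n) - f(x_{n-1}))

Iteration 1:
  f(0.180000) = -0.803844
  f(0.830000) = 0.155124
  x_2 = 0.830000 - 0.155124×(0.830000 - 0.180000)/(0.155124 - (-0.803844))
       = 0.724855
Iteration 2:
  f(0.830000) = 0.155124
  f(0.724855) = -0.023741
  x_3 = 0.724855 - (-0.023741)×(0.724855 - 0.830000)/(-0.023741 - 0.155124)
       = 0.738811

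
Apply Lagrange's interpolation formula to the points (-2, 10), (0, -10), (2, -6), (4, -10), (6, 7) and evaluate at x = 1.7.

Lagrange interpolation formula:
P(x) = Σ yᵢ × Lᵢ(x)
where Lᵢ(x) = Π_{j≠i} (x - xⱼ)/(xᵢ - xⱼ)

L_0(1.7) = (1.7 - 0)/(-2 - 0) × (1.7 - 2)/(-2 - 2) × (1.7 - 4)/(-2 - 4) × (1.7 - 6)/(-2 - 6) = -0.013135
L_1(1.7) = (1.7 - (-2))/(0 - (-2)) × (1.7 - 2)/(0 - 2) × (1.7 - 4)/(0 - 4) × (1.7 - 6)/(0 - 6) = 0.114353
L_2(1.7) = (1.7 - (-2))/(2 - (-2)) × (1.7 - 0)/(2 - 0) × (1.7 - 4)/(2 - 4) × (1.7 - 6)/(2 - 6) = 0.972002
L_3(1.7) = (1.7 - (-2))/(4 - (-2)) × (1.7 - 0)/(4 - 0) × (1.7 - 2)/(4 - 2) × (1.7 - 6)/(4 - 6) = -0.084522
L_4(1.7) = (1.7 - (-2))/(6 - (-2)) × (1.7 - 0)/(6 - 0) × (1.7 - 2)/(6 - 2) × (1.7 - 4)/(6 - 4) = 0.011302

P(1.7) = 10×L_0(1.7) + (-10)×L_1(1.7) + (-6)×L_2(1.7) + (-10)×L_3(1.7) + 7×L_4(1.7)
P(1.7) = -6.182557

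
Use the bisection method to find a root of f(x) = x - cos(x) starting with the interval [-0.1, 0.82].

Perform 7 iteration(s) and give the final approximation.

f(x) = x - cos(x)
Initial interval: [-0.1, 0.82]

Iteration 1:
  c_1 = (-0.100000 + 0.820000)/2 = 0.360000
  f(c_1) = f(0.360000) = -0.575897
  f(a) × f(c) ≥ 0, new interval: [0.360000, 0.820000]
Iteration 2:
  c_2 = (0.360000 + 0.820000)/2 = 0.590000
  f(c_2) = f(0.590000) = -0.240941
  f(a) × f(c) ≥ 0, new interval: [0.590000, 0.820000]
Iteration 3:
  c_3 = (0.590000 + 0.820000)/2 = 0.705000
  f(c_3) = f(0.705000) = -0.056612
  f(a) × f(c) ≥ 0, new interval: [0.705000, 0.820000]
Iteration 4:
  c_4 = (0.705000 + 0.820000)/2 = 0.762500
  f(c_4) = f(0.762500) = 0.039389
  f(a) × f(c) < 0, new interval: [0.705000, 0.762500]
Iteration 5:
  c_5 = (0.705000 + 0.762500)/2 = 0.733750
  f(c_5) = f(0.733750) = -0.008918
  f(a) × f(c) ≥ 0, new interval: [0.733750, 0.762500]
Iteration 6:
  c_6 = (0.733750 + 0.762500)/2 = 0.748125
  f(c_6) = f(0.748125) = 0.015159
  f(a) × f(c) < 0, new interval: [0.733750, 0.748125]
Iteration 7:
  c_7 = (0.733750 + 0.748125)/2 = 0.740937
  f(c_7) = f(0.740937) = 0.003101
  f(a) × f(c) < 0, new interval: [0.733750, 0.740937]

After 7 iteration(s), the approximation is c_7 = 0.740937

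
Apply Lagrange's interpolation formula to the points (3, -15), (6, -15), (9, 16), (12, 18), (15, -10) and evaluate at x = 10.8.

Lagrange interpolation formula:
P(x) = Σ yᵢ × Lᵢ(x)
where Lᵢ(x) = Π_{j≠i} (x - xⱼ)/(xᵢ - xⱼ)

L_0(10.8) = (10.8 - 6)/(3 - 6) × (10.8 - 9)/(3 - 9) × (10.8 - 12)/(3 - 12) × (10.8 - 15)/(3 - 15) = 0.022400
L_1(10.8) = (10.8 - 3)/(6 - 3) × (10.8 - 9)/(6 - 9) × (10.8 - 12)/(6 - 12) × (10.8 - 15)/(6 - 15) = -0.145600
L_2(10.8) = (10.8 - 3)/(9 - 3) × (10.8 - 6)/(9 - 6) × (10.8 - 12)/(9 - 12) × (10.8 - 15)/(9 - 15) = 0.582400
L_3(10.8) = (10.8 - 3)/(12 - 3) × (10.8 - 6)/(12 - 6) × (10.8 - 9)/(12 - 9) × (10.8 - 15)/(12 - 15) = 0.582400
L_4(10.8) = (10.8 - 3)/(15 - 3) × (10.8 - 6)/(15 - 6) × (10.8 - 9)/(15 - 9) × (10.8 - 12)/(15 - 12) = -0.041600

P(10.8) = (-15)×L_0(10.8) + (-15)×L_1(10.8) + 16×L_2(10.8) + 18×L_3(10.8) + (-10)×L_4(10.8)
P(10.8) = 22.065600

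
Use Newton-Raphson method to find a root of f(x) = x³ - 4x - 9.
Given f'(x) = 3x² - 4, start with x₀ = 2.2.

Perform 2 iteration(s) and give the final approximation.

f(x) = x³ - 4x - 9
f'(x) = 3x² - 4
x₀ = 2.2

Newton-Raphson formula: x_{n+1} = x_n - f(x_n)/f'(x_n)

Iteration 1:
  f(2.200000) = -7.152000
  f'(2.200000) = 10.520000
  x_1 = 2.200000 - (-7.152000)/10.520000 = 2.879848
Iteration 2:
  f(2.879848) = 3.364696
  f'(2.879848) = 20.880572
  x_2 = 2.879848 - 3.364696/20.880572 = 2.718708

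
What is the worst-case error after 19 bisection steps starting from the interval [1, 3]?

Bisection error bound: |error| ≤ (b-a)/2^n
|error| ≤ (3 - 1)/2^19 = 2/2^19
|error| ≤ 0.0000038147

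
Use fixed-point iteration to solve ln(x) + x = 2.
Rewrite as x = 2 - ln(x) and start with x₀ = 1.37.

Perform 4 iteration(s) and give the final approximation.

Equation: ln(x) + x = 2
Fixed-point form: x = 2 - ln(x)
x₀ = 1.37

x_1 = g(1.370000) = 1.685189
x_2 = g(1.685189) = 1.478122
x_3 = g(1.478122) = 1.609228
x_4 = g(1.609228) = 1.524246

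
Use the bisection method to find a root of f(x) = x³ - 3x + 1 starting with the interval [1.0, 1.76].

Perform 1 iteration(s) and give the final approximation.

f(x) = x³ - 3x + 1
Initial interval: [1.0, 1.76]

Iteration 1:
  c_1 = (1.000000 + 1.760000)/2 = 1.380000
  f(c_1) = f(1.380000) = -0.511928
  f(a) × f(c) ≥ 0, new interval: [1.380000, 1.760000]

After 1 iteration(s), the approximation is c_1 = 1.380000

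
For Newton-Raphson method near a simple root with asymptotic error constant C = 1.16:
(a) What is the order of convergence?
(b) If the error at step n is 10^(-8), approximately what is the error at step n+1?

(a) Newton-Raphson has quadratic (order 2) convergence near simple roots.
    This means |e_{n+1}| ≈ C|e_n|².

(b) With |e_n| = 10^(-8) and C = 1.16:
    |e_{n+1}| ≈ 1.16 × (10^(-8))² = 1.16 × 10^(-16)

(a) 2 (quadratic); (b) |e_{n+1}| ≈ 1.160e-16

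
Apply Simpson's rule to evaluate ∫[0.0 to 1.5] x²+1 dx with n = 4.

f(x) = x²+1
a = 0.0, b = 1.5, n = 4
h = (b - a)/n = 0.375000

Simpson's rule: (h/3)[f(x₀) + 4f(x₁) + 2f(x₂) + ... + f(xₙ)]

x_0 = 0.0000, f(x_0) = 1.000000, coefficient = 1
x_1 = 0.3750, f(x_1) = 1.140625, coefficient = 4
x_2 = 0.7500, f(x_2) = 1.562500, coefficient = 2
x_3 = 1.1250, f(x_3) = 2.265625, coefficient = 4
x_4 = 1.5000, f(x_4) = 3.250000, coefficient = 1

I ≈ (0.375000/3) × 21.000000 = 2.625000
Exact value: 2.625000
Error: 0.000000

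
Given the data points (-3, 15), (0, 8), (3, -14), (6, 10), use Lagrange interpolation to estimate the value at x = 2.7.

Lagrange interpolation formula:
P(x) = Σ yᵢ × Lᵢ(x)
where Lᵢ(x) = Π_{j≠i} (x - xⱼ)/(xᵢ - xⱼ)

L_0(2.7) = (2.7 - 0)/(-3 - 0) × (2.7 - 3)/(-3 - 3) × (2.7 - 6)/(-3 - 6) = -0.016500
L_1(2.7) = (2.7 - (-3))/(0 - (-3)) × (2.7 - 3)/(0 - 3) × (2.7 - 6)/(0 - 6) = 0.104500
L_2(2.7) = (2.7 - (-3))/(3 - (-3)) × (2.7 - 0)/(3 - 0) × (2.7 - 6)/(3 - 6) = 0.940500
L_3(2.7) = (2.7 - (-3))/(6 - (-3)) × (2.7 - 0)/(6 - 0) × (2.7 - 3)/(6 - 3) = -0.028500

P(2.7) = 15×L_0(2.7) + 8×L_1(2.7) + (-14)×L_2(2.7) + 10×L_3(2.7)
P(2.7) = -12.863500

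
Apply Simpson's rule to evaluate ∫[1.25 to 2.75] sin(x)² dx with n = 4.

f(x) = sin(x)²
a = 1.25, b = 2.75, n = 4
h = (b - a)/n = 0.375000

Simpson's rule: (h/3)[f(x₀) + 4f(x₁) + 2f(x₂) + ... + f(xₙ)]

x_0 = 1.2500, f(x_0) = 0.900572, coefficient = 1
x_1 = 1.6250, f(x_1) = 0.997065, coefficient = 4
x_2 = 2.0000, f(x_2) = 0.826822, coefficient = 2
x_3 = 2.3750, f(x_3) = 0.481199, coefficient = 4
x_4 = 2.7500, f(x_4) = 0.145665, coefficient = 1

I ≈ (0.375000/3) × 8.612936 = 1.076617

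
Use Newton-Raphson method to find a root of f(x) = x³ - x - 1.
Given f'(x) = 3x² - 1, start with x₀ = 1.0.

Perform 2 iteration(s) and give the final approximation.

f(x) = x³ - x - 1
f'(x) = 3x² - 1
x₀ = 1.0

Newton-Raphson formula: x_{n+1} = x_n - f(x_n)/f'(x_n)

Iteration 1:
  f(1.000000) = -1.000000
  f'(1.000000) = 2.000000
  x_1 = 1.000000 - (-1.000000)/2.000000 = 1.500000
Iteration 2:
  f(1.500000) = 0.875000
  f'(1.500000) = 5.750000
  x_2 = 1.500000 - 0.875000/5.750000 = 1.347826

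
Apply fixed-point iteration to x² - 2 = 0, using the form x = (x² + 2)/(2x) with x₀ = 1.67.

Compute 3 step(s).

Equation: x² - 2 = 0
Fixed-point form: x = (x² + 2)/(2x)
x₀ = 1.67

x_1 = g(1.670000) = 1.433802
x_2 = g(1.433802) = 1.414347
x_3 = g(1.414347) = 1.414214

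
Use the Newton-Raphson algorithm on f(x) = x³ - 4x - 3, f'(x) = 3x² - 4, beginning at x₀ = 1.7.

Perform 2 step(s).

f(x) = x³ - 4x - 3
f'(x) = 3x² - 4
x₀ = 1.7

Newton-Raphson formula: x_{n+1} = x_n - f(x_n)/f'(x_n)

Iteration 1:
  f(1.700000) = -4.887000
  f'(1.700000) = 4.670000
  x_1 = 1.700000 - (-4.887000)/4.670000 = 2.746467
Iteration 2:
  f(2.746467) = 6.730951
  f'(2.746467) = 18.629240
  x_2 = 2.746467 - 6.730951/18.629240 = 2.385156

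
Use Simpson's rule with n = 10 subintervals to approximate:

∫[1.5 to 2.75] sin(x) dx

f(x) = sin(x)
a = 1.5, b = 2.75, n = 10
h = (b - a)/n = 0.125000

Simpson's rule: (h/3)[f(x₀) + 4f(x₁) + 2f(x₂) + ... + f(xₙ)]

x_0 = 1.5000, f(x_0) = 0.997495, coefficient = 1
x_1 = 1.6250, f(x_1) = 0.998531, coefficient = 4
x_2 = 1.7500, f(x_2) = 0.983986, coefficient = 2
x_3 = 1.8750, f(x_3) = 0.954086, coefficient = 4
x_4 = 2.0000, f(x_4) = 0.909297, coefficient = 2
x_5 = 2.1250, f(x_5) = 0.850320, coefficient = 4
x_6 = 2.2500, f(x_6) = 0.778073, coefficient = 2
x_7 = 2.3750, f(x_7) = 0.693685, coefficient = 4
x_8 = 2.5000, f(x_8) = 0.598472, coefficient = 2
x_9 = 2.6250, f(x_9) = 0.493920, coefficient = 4
x_10 = 2.7500, f(x_10) = 0.381661, coefficient = 1

I ≈ (0.125000/3) × 23.880982 = 0.995041
Exact value: 0.995040
Error: 0.000001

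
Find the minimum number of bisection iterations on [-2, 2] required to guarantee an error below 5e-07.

We need (b-a)/2^n ≤ 5e-07
(2 - (-2))/2^n ≤ 5e-07
4/2^n ≤ 5e-07
2^n ≥ 8000000
n ≥ log₂(8000000) = 22.93
n ≥ 23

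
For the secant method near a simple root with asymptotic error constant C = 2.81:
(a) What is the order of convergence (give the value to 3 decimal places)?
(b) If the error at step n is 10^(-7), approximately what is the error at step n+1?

(a) Secant method has superlinear convergence with order φ = (1+√5)/2 ≈ 1.618.
    This means |e_{n+1}| ≈ C|e_n|^1.618.

(b) With |e_n| = 10^(-7) and C = 2.81:
    |e_{n+1}| ≈ 2.81 × (10^(-7))^1.618 = 2.81 × 10^(-11.33)

(a) ≈ 1.618 (golden ratio); (b) |e_{n+1}| ≈ 1.326e-11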